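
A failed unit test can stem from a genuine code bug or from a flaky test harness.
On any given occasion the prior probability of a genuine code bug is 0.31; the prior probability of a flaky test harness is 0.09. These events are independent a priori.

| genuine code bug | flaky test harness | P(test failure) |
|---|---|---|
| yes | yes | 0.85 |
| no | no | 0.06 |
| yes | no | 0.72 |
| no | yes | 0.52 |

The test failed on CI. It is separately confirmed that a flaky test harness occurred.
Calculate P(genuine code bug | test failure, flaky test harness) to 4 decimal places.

P(test failure | flaky test harness) = 0.52·0.69 + 0.85·0.31 = 0.358800 + 0.263500 = 0.622300
Restricting to configurations with genuine code bug present: 0.85·0.31 = 0.263500.
So P(genuine code bug | test failure, flaky test harness) = 0.263500/0.622300 ≈ 0.4234.

P(genuine code bug | test failure, flaky test harness) ≈ 0.4234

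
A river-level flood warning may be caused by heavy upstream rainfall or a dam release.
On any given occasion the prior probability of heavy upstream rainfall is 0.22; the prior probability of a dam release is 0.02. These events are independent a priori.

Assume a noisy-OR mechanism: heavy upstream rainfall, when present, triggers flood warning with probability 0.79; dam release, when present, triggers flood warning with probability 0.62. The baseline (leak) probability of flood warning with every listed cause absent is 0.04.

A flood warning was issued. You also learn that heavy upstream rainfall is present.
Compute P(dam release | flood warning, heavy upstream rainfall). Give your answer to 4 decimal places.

Under noisy-OR, P(flood warning | causes) = 1 − (1−0.04)·∏(1−qᵢ) over the active causes.
P(flood warning | heavy upstream rainfall) = 0.7984·0.98 + 0.923392·0.02 = 0.782432 + 0.018468 = 0.800900
Of this, 0.018468 comes from 0.923392·0.02 (the dam release=true cases).
So P(dam release | flood warning, heavy upstream rainfall) = 0.018468/0.800900 ≈ 0.0231.

P(dam release | flood warning, heavy upstream rainfall) ≈ 0.0231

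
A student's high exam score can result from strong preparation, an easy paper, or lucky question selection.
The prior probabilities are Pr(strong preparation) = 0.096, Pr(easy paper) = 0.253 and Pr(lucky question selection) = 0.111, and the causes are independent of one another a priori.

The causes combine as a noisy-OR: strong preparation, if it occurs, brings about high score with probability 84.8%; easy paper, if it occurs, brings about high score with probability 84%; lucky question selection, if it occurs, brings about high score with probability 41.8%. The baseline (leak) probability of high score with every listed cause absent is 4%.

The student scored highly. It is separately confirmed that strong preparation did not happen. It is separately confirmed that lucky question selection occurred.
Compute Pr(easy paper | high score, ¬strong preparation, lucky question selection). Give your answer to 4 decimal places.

Pr(easy paper | high score, ¬strong preparation, lucky question selection) ≈ 0.4114

Under noisy-OR, P(high score | causes) = 1 − (1−0.04)·∏(1−qᵢ) over the active causes.
For the numerator, keep only easy paper=true terms: 0.910605*0.253 = 0.230383
The normalizing constant is 0.44128*0.747 + 0.910605*0.253 = 0.560019
Posterior = 0.230383 / 0.560019 ≈ 0.4114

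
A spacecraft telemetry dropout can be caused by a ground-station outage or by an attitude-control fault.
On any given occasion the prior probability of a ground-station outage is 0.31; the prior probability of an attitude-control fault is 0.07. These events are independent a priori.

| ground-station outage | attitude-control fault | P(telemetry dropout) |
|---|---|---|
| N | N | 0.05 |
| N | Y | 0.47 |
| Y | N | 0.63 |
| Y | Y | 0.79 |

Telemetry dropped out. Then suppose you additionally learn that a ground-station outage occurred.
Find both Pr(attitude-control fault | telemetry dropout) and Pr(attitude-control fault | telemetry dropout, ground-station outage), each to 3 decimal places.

Pr(attitude-control fault | telemetry dropout) ≈ 0.157; Pr(attitude-control fault | telemetry dropout, ground-station outage) ≈ 0.086

Numerator (weight on configurations with attitude-control fault): 0.022701 + 0.017143 = 0.039844
The normalizing constant is 0.05·0.69·0.93 + 0.47·0.69·0.07 + 0.63·0.31·0.93 + 0.79·0.31·0.07 = 0.253558
Posterior = 0.039844 / 0.253558 ≈ 0.157

Now condition on the additional information:
P(telemetry dropout | ground-station outage) = 0.63·0.93 + 0.79·0.07 = 0.585900 + 0.055300 = 0.641200
Of this, 0.055300 comes from 0.79·0.07 (the attitude-control fault=true cases).
P(attitude-control fault | telemetry dropout, ground-station outage) = 0.055300 / 0.641200 ≈ 0.086
Conditioning on ground-station outage lowers the posterior on attitude-control fault: the classic explaining-away effect in a common-effect structure.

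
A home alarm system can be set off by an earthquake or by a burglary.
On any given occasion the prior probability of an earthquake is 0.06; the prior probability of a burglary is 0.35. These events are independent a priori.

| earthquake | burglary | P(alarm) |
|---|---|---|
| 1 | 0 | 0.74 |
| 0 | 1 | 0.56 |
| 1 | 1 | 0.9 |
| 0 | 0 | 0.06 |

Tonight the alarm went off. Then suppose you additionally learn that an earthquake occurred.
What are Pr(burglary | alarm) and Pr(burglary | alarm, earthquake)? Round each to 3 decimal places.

Pr(burglary | alarm) ≈ 0.756; Pr(burglary | alarm, earthquake) ≈ 0.396

Weight on burglary=true, given the evidence: 0.184240 + 0.018900 = 0.203140
Denominator P(alarm): 0.06·0.94·0.65 + 0.56·0.94·0.35 + 0.74·0.06·0.65 + 0.9·0.06·0.35 = 0.268660
Posterior = 0.203140 / 0.268660 ≈ 0.756

Now condition on the additional information:
Sum P(alarm|·) weighted by the priors over both values of burglary:
  P(alarm | earthquake) = 0.74·0.65 + 0.9·0.35
        = 0.481000 + 0.315000 = 0.796000
The terms with burglary present sum to 0.315000, so
  P(burglary | alarm, earthquake) = 0.315000 / 0.796000 ≈ 0.396
This is intercausal reasoning (explaining away): once earthquake accounts for the alarm, burglary becomes less likely.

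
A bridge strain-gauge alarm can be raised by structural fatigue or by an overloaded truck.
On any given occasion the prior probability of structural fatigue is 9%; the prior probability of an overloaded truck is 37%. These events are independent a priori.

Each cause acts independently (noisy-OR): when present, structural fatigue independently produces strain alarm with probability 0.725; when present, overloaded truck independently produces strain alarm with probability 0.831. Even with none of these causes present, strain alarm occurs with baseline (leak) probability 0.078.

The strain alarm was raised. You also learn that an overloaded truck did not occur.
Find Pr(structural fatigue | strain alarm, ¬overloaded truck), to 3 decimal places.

Under noisy-OR, P(strain alarm | causes) = 1 − (1−0.078)·∏(1−qᵢ) over the active causes.
Numerator (weight on configurations with structural fatigue): 0.74645·0.09 = 0.067180
Denominator P(strain alarm | ¬overloaded truck): 0.078·0.91 + 0.74645·0.09 = 0.138160
Posterior = 0.067180 / 0.138160 ≈ 0.486

Pr(structural fatigue | strain alarm, ¬overloaded truck) ≈ 0.486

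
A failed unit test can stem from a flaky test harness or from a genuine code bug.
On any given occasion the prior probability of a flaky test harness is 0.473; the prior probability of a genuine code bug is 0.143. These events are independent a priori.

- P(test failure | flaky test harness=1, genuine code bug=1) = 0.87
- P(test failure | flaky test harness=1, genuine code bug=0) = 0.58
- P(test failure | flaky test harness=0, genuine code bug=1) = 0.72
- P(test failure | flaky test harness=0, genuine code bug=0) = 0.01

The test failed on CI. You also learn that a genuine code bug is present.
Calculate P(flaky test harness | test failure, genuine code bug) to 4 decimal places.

Numerator (weight on configurations with flaky test harness): 0.87*0.473 = 0.411510
Denominator P(test failure | genuine code bug): 0.72*0.527 + 0.87*0.473 = 0.790950
P(flaky test harness | test failure, genuine code bug) = 0.411510/0.790950 ≈ 0.5203

P(flaky test harness | test failure, genuine code bug) ≈ 0.5203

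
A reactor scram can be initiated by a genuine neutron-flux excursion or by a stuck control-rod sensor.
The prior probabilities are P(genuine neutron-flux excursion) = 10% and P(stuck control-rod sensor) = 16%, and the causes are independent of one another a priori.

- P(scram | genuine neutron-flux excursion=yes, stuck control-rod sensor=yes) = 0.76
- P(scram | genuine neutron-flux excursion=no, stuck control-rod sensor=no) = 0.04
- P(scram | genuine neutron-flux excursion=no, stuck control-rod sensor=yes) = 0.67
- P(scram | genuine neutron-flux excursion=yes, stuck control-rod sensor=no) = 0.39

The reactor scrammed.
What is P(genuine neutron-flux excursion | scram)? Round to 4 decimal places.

For the numerator, keep only genuine neutron-flux excursion=true terms: 0.032760 + 0.012160 = 0.044920
Denominator P(scram): 0.04×0.9×0.84 + 0.67×0.9×0.16 + 0.39×0.1×0.84 + 0.76×0.1×0.16 = 0.171640
Posterior = 0.044920 / 0.171640 ≈ 0.2617

P(genuine neutron-flux excursion | scram) ≈ 0.2617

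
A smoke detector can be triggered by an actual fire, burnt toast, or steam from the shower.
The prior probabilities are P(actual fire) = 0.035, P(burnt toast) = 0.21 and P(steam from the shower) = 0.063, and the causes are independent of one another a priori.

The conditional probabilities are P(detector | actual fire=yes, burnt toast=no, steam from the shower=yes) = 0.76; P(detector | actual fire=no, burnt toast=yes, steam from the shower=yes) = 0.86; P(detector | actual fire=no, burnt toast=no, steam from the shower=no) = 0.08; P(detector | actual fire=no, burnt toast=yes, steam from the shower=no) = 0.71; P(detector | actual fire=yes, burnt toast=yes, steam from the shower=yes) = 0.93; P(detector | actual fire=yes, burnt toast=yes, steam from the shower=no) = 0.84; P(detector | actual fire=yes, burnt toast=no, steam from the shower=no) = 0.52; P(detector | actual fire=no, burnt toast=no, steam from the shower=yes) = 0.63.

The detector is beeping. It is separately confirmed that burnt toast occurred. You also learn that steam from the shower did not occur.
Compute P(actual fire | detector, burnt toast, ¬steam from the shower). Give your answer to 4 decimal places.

P(actual fire | detector, burnt toast, ¬steam from the shower) ≈ 0.0411

P(detector | burnt toast, ¬steam from the shower) = 0.71·0.965 + 0.84·0.035 = 0.685150 + 0.029400 = 0.714550
Of this, 0.029400 comes from 0.84·0.035 (the actual fire=true cases).
So P(actual fire | detector, burnt toast, ¬steam from the shower) = 0.029400/0.714550 ≈ 0.0411.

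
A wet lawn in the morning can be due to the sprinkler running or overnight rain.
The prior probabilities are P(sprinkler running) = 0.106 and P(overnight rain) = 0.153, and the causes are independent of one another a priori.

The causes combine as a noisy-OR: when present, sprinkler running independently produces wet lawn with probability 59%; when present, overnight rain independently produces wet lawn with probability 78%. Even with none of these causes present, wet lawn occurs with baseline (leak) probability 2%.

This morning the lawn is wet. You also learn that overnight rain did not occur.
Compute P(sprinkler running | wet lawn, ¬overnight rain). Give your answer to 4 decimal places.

Under noisy-OR, P(wet lawn | causes) = 1 − (1−0.02)·∏(1−qᵢ) over the active causes.
Weight on sprinkler running=true, given the evidence: 0.5982*0.106 = 0.063409
The normalizing constant is 0.02*0.894 + 0.5982*0.106 = 0.081289
Posterior = 0.063409 / 0.081289 ≈ 0.7800

P(sprinkler running | wet lawn, ¬overnight rain) ≈ 0.7800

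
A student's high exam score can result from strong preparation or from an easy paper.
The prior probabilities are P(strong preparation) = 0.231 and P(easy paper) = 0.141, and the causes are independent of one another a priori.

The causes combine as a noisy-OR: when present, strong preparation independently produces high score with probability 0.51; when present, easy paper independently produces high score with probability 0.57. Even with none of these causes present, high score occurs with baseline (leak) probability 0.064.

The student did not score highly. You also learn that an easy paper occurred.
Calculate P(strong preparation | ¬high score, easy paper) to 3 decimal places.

Under noisy-OR, P(high score | causes) = 1 − (1−0.064)·∏(1−qᵢ) over the active causes.
P(¬high score | easy paper) = 0.40248×0.769 + 0.197215×0.231 = 0.309507 + 0.045557 = 0.355064
The strong preparation-present share is 0.197215×0.231 = 0.045557.
P(strong preparation | ¬high score, easy paper) = 0.045557 / 0.355064 ≈ 0.128

P(strong preparation | ¬high score, easy paper) ≈ 0.128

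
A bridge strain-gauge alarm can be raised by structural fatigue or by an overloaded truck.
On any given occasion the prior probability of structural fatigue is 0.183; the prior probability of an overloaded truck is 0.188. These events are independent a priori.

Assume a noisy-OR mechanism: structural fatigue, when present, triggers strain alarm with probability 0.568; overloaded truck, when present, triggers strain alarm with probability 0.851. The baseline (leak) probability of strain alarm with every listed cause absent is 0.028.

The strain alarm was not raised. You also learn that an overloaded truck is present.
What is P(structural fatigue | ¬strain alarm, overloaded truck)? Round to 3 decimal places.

Under noisy-OR, P(strain alarm | causes) = 1 − (1−0.028)·∏(1−qᵢ) over the active causes.
P(¬strain alarm | overloaded truck) = 0.144828·0.817 + 0.062566·0.183 = 0.118324 + 0.011450 = 0.129774
Restricting to configurations with structural fatigue present: 0.062566·0.183 = 0.011450.
P(structural fatigue | ¬strain alarm, overloaded truck) = 0.011450 / 0.129774 ≈ 0.088

P(structural fatigue | ¬strain alarm, overloaded truck) ≈ 0.088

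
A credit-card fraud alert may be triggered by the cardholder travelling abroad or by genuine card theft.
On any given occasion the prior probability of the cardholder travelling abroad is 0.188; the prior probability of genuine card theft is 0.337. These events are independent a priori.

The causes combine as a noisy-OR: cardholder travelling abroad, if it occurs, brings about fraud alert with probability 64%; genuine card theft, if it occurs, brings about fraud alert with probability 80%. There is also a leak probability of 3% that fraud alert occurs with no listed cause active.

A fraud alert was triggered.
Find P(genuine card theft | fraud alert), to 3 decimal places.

Under noisy-OR, P(fraud alert | causes) = 1 − (1−0.03)·∏(1−qᵢ) over the active causes.
P(fraud alert) = 0.03*0.812*0.663 + 0.806*0.812*0.337 + 0.6508*0.188*0.663 + 0.93016*0.188*0.337 = 0.016151 + 0.220557 + 0.081118 + 0.058931 = 0.376757
Of this, 0.279488 comes from 0.220557 + 0.058931 (the genuine card theft=true cases).
So P(genuine card theft | fraud alert) = 0.279488/0.376757 ≈ 0.742.

P(genuine card theft | fraud alert) ≈ 0.742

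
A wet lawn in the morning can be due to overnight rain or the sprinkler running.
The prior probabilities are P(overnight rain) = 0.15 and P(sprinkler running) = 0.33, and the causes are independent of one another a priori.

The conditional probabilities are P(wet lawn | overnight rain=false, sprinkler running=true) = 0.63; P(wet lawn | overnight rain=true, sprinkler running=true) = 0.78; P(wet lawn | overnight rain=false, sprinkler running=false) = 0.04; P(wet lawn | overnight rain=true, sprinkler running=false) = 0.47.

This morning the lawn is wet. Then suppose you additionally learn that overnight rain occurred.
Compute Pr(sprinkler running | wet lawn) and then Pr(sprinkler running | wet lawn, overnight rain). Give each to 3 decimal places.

P(wet lawn) = 0.04·0.85·0.67 + 0.63·0.85·0.33 + 0.47·0.15·0.67 + 0.78·0.15·0.33 = 0.022780 + 0.176715 + 0.047235 + 0.038610 = 0.285340
Restricting to configurations with sprinkler running present: 0.176715 + 0.038610 = 0.215325.
So P(sprinkler running | wet lawn) = 0.215325/0.285340 ≈ 0.755.

With the extra evidence:
Enumerate both values of sprinkler running and weight by the priors:
  P(wet lawn | overnight rain) = 0.47·0.67 + 0.78·0.33
        = 0.314900 + 0.257400 = 0.572300
Keeping only the sprinkler running-present terms gives 0.257400, so
  P(sprinkler running | wet lawn, overnight rain) = 0.257400 / 0.572300 ≈ 0.450

Pr(sprinkler running | wet lawn) ≈ 0.755; Pr(sprinkler running | wet lawn, overnight rain) ≈ 0.450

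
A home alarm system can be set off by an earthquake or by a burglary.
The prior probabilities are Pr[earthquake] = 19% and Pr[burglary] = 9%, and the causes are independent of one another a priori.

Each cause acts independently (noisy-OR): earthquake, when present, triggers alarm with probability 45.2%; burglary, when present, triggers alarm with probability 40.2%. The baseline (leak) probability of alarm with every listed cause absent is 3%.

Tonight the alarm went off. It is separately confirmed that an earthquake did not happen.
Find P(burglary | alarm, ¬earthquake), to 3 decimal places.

P(burglary | alarm, ¬earthquake) ≈ 0.581

Under noisy-OR, P(alarm | causes) = 1 − (1−0.03)·∏(1−qᵢ) over the active causes.
P(alarm | ¬earthquake) = 0.03*0.91 + 0.41994*0.09 = 0.027300 + 0.037795 = 0.065095
Of this, 0.037795 comes from 0.41994*0.09 (the burglary=true cases).
So P(burglary | alarm, ¬earthquake) = 0.037795/0.065095 ≈ 0.581.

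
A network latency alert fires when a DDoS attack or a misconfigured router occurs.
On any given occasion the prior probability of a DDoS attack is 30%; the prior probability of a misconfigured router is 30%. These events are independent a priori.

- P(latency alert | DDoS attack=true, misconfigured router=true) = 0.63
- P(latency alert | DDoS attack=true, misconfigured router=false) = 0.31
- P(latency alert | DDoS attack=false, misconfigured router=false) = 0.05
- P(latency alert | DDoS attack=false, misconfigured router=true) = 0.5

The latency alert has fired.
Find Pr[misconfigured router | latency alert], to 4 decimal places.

By total probability over the 4 (DDoS attack, misconfigured router) configurations:
  P(latency alert) = 0.05*0.7*0.7 + 0.5*0.7*0.3 + 0.31*0.3*0.7 + 0.63*0.3*0.3
        = 0.024500 + 0.105000 + 0.065100 + 0.056700 = 0.251300
The terms with misconfigured router present sum to 0.161700, so
  P(misconfigured router | latency alert) = 0.161700 / 0.251300 ≈ 0.6435

Pr[misconfigured router | latency alert] ≈ 0.6435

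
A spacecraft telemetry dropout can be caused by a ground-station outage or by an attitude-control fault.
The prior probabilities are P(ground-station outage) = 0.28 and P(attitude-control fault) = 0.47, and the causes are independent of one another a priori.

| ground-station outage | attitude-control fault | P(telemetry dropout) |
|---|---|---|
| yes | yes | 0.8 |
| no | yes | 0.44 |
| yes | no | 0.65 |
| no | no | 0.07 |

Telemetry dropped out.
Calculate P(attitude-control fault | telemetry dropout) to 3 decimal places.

Weight on attitude-control fault=true, given the evidence: 0.148896 + 0.105280 = 0.254176
The normalizing constant is 0.07×0.72×0.53 + 0.44×0.72×0.47 + 0.65×0.28×0.53 + 0.8×0.28×0.47 = 0.377348
Posterior = 0.254176 / 0.377348 ≈ 0.674

P(attitude-control fault | telemetry dropout) ≈ 0.674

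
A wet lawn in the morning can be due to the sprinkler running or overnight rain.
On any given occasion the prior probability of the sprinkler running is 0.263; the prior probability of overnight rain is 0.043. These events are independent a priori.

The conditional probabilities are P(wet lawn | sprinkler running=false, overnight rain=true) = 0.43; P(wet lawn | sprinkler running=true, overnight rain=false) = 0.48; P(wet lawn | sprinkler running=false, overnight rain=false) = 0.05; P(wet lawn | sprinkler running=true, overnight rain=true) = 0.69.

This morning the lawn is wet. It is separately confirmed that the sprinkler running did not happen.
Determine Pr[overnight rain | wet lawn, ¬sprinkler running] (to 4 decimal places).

Pr[overnight rain | wet lawn, ¬sprinkler running] ≈ 0.2787

Sum P(wet lawn|·) weighted by the priors over both values of overnight rain:
  P(wet lawn | ¬sprinkler running) = 0.05·0.957 + 0.43·0.043
        = 0.047850 + 0.018490 = 0.066340
Keeping only the overnight rain-present terms gives 0.018490, so
  P(overnight rain | wet lawn, ¬sprinkler running) = 0.018490 / 0.066340 ≈ 0.2787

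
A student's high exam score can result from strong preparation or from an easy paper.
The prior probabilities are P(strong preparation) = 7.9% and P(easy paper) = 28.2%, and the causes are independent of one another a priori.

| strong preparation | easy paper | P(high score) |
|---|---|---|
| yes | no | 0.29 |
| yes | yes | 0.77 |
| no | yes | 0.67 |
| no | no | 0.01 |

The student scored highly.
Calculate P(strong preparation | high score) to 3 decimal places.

P(strong preparation | high score) ≈ 0.157

P(high score) = 0.01×0.921×0.718 + 0.67×0.921×0.282 + 0.29×0.079×0.718 + 0.77×0.079×0.282 = 0.006613 + 0.174014 + 0.016449 + 0.017154 = 0.214230
The strong preparation-present share is 0.016449 + 0.017154 = 0.033603.
Hence the posterior is 0.033603/0.214230 ≈ 0.157.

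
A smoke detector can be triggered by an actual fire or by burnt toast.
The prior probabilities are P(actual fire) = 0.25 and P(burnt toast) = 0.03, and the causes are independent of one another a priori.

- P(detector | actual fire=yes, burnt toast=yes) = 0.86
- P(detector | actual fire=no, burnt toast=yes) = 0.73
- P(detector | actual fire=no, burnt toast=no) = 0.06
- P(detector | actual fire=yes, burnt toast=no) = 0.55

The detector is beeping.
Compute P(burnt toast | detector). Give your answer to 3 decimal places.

P(burnt toast | detector) ≈ 0.114

Weight on burnt toast=true, given the evidence: 0.016425 + 0.006450 = 0.022875
Denominator P(detector): 0.06*0.75*0.97 + 0.73*0.75*0.03 + 0.55*0.25*0.97 + 0.86*0.25*0.03 = 0.199900
P(burnt toast | detector) = 0.022875/0.199900 ≈ 0.114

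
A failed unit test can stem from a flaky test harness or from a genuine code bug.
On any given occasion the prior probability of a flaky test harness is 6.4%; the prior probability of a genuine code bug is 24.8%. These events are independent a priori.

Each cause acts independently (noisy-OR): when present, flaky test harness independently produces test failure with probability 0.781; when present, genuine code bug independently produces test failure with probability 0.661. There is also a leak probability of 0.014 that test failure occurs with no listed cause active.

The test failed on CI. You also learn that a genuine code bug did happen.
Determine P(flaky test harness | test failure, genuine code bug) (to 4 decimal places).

P(flaky test harness | test failure, genuine code bug) ≈ 0.0869

Under noisy-OR, P(test failure | causes) = 1 − (1−0.014)·∏(1−qᵢ) over the active causes.
Enumerate both values of flaky test harness and weight by the priors:
  P(test failure | genuine code bug) = 0.665746*0.936 + 0.926798*0.064
        = 0.623138 + 0.059315 = 0.682453
Keeping only the flaky test harness-present terms gives 0.059315, so
  P(flaky test harness | test failure, genuine code bug) = 0.059315 / 0.682453 ≈ 0.0869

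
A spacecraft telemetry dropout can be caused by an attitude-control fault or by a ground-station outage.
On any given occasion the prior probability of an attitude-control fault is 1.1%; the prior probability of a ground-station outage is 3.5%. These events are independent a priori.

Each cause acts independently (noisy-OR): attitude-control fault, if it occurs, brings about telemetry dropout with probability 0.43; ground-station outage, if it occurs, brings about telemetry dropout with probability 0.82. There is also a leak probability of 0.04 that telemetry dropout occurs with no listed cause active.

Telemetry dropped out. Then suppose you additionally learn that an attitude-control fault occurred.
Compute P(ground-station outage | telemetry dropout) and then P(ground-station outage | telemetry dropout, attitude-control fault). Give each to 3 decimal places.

P(ground-station outage | telemetry dropout) ≈ 0.403; P(ground-station outage | telemetry dropout, attitude-control fault) ≈ 0.067

Under noisy-OR, P(telemetry dropout | causes) = 1 − (1−0.04)·∏(1−qᵢ) over the active causes.
Numerator (weight on configurations with ground-station outage): 0.028634 + 0.000347 = 0.028981
The normalizing constant is 0.04*0.989*0.965 + 0.8272*0.989*0.035 + 0.4528*0.011*0.965 + 0.901504*0.011*0.035 = 0.071962
Posterior = 0.028981 / 0.071962 ≈ 0.403

Now condition on the additional information:
Enumerate both values of ground-station outage and weight by the priors:
  P(telemetry dropout | attitude-control fault) = 0.4528·0.965 + 0.901504·0.035
        = 0.436952 + 0.031553 = 0.468505
The terms with ground-station outage present sum to 0.031553, so
  P(ground-station outage | telemetry dropout, attitude-control fault) = 0.031553 / 0.468505 ≈ 0.067
This is intercausal reasoning (explaining away): once attitude-control fault accounts for the telemetry dropout, ground-station outage becomes less likely.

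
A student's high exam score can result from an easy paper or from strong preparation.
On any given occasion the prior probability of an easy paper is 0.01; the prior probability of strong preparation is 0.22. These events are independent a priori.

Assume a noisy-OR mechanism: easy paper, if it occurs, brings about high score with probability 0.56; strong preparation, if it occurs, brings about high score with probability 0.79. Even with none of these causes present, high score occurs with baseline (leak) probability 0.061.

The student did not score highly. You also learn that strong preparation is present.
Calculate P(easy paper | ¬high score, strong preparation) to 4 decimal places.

Under noisy-OR, P(high score | causes) = 1 − (1−0.061)·∏(1−qᵢ) over the active causes.
Weight on easy paper=true, given the evidence: 0.086764·0.01 = 0.000868
Normalizer over all consistent configurations: 0.19719·0.99 + 0.086764·0.01 = 0.196086
Posterior = 0.000868 / 0.196086 ≈ 0.0044

P(easy paper | ¬high score, strong preparation) ≈ 0.0044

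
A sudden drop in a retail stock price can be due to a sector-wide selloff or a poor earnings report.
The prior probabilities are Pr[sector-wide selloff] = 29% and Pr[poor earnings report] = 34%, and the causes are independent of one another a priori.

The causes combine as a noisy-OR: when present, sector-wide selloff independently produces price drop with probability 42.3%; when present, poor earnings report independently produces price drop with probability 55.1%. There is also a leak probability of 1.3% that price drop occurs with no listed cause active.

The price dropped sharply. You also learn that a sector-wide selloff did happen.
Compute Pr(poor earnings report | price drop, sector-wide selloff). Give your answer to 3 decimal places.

Pr(poor earnings report | price drop, sector-wide selloff) ≈ 0.471

Under noisy-OR, P(price drop | causes) = 1 − (1−0.013)·∏(1−qᵢ) over the active causes.
P(price drop | sector-wide selloff) = 0.430501×0.66 + 0.744295×0.34 = 0.284131 + 0.253060 = 0.537191
The poor earnings report-present share is 0.744295×0.34 = 0.253060.
So P(poor earnings report | price drop, sector-wide selloff) = 0.253060/0.537191 ≈ 0.471.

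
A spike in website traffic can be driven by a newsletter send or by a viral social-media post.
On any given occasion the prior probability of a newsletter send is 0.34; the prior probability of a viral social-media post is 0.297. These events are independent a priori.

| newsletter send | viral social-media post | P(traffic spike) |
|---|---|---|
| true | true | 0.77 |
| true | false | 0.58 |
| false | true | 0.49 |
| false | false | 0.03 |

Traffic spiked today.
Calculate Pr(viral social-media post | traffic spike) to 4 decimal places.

Pr(viral social-media post | traffic spike) ≈ 0.5326

Weight on viral social-media post=true, given the evidence: 0.096050 + 0.077755 = 0.173805
Denominator P(traffic spike): 0.03·0.66·0.703 + 0.49·0.66·0.297 + 0.58·0.34·0.703 + 0.77·0.34·0.297 = 0.326356
P(viral social-media post | traffic spike) = 0.173805/0.326356 ≈ 0.5326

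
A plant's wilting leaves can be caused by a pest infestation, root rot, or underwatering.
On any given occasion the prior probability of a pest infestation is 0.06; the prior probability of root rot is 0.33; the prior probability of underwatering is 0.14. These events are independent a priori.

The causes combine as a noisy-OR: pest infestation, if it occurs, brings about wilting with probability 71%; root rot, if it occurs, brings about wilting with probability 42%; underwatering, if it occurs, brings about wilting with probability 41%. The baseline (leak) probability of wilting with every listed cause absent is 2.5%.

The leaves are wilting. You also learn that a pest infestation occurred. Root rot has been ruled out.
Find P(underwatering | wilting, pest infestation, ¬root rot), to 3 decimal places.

Under noisy-OR, P(wilting | causes) = 1 − (1−0.025)·∏(1−qᵢ) over the active causes.
P(wilting | pest infestation, ¬root rot) = 0.71725×0.86 + 0.833178×0.14 = 0.616835 + 0.116645 = 0.733480
The underwatering-present share is 0.833178×0.14 = 0.116645.
So P(underwatering | wilting, pest infestation, ¬root rot) = 0.116645/0.733480 ≈ 0.159.

P(underwatering | wilting, pest infestation, ¬root rot) ≈ 0.159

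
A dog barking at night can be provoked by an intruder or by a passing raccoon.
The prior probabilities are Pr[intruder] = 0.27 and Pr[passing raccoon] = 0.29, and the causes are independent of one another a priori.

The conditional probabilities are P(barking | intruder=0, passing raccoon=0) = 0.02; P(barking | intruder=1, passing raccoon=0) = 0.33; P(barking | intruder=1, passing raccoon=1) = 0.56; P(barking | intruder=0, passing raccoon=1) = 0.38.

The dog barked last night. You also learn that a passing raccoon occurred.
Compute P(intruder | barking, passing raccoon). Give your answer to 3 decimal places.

P(barking | passing raccoon) = 0.38·0.73 + 0.56·0.27 = 0.277400 + 0.151200 = 0.428600
Of this, 0.151200 comes from 0.56·0.27 (the intruder=true cases).
So P(intruder | barking, passing raccoon) = 0.151200/0.428600 ≈ 0.353.

P(intruder | barking, passing raccoon) ≈ 0.353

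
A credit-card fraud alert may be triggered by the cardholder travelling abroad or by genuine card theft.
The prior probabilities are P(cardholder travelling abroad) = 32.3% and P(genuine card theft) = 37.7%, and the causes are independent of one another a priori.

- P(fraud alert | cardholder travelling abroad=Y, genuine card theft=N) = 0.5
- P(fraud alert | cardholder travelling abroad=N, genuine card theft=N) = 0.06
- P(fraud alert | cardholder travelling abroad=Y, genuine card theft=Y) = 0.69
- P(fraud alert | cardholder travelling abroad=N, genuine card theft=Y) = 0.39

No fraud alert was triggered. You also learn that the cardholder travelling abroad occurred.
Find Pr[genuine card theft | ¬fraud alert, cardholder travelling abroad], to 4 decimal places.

Enumerate both values of genuine card theft and weight by the priors:
  P(¬fraud alert | cardholder travelling abroad) = 0.5*0.623 + 0.31*0.377
        = 0.311500 + 0.116870 = 0.428370
Configurations with genuine card theft contribute 0.116870, so
  P(genuine card theft | ¬fraud alert, cardholder travelling abroad) = 0.116870 / 0.428370 ≈ 0.2728

Pr[genuine card theft | ¬fraud alert, cardholder travelling abroad] ≈ 0.2728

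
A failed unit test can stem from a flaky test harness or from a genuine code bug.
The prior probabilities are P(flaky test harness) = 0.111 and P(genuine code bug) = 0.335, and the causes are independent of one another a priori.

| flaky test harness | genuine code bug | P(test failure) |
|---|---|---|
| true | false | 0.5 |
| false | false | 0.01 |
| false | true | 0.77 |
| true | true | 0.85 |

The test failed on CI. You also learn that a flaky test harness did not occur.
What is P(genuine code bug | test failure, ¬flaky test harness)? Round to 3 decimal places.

P(genuine code bug | test failure, ¬flaky test harness) ≈ 0.975

Numerator (weight on configurations with genuine code bug): 0.77*0.335 = 0.257950
Denominator P(test failure | ¬flaky test harness): 0.01*0.665 + 0.77*0.335 = 0.264600
Posterior = 0.257950 / 0.264600 ≈ 0.975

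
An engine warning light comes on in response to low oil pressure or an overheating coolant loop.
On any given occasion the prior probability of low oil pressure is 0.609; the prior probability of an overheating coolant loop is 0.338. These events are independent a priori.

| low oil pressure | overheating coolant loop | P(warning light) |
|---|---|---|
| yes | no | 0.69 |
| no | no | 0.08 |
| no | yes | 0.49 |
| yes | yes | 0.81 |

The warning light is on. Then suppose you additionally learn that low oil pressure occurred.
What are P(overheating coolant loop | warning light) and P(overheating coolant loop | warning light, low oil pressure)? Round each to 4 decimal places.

P(warning light) = 0.08*0.391*0.662 + 0.49*0.391*0.338 + 0.69*0.609*0.662 + 0.81*0.609*0.338 = 0.020707 + 0.064757 + 0.278179 + 0.166732 = 0.530375
Of this, 0.231489 comes from 0.064757 + 0.166732 (the overheating coolant loop=true cases).
So P(overheating coolant loop | warning light) = 0.231489/0.530375 ≈ 0.4365.

Now also conditioning on low oil pressure=true:
By total probability over both values of overheating coolant loop:
  P(warning light | low oil pressure) = 0.69×0.662 + 0.81×0.338
        = 0.456780 + 0.273780 = 0.730560
The terms with overheating coolant loop present sum to 0.273780, so
  P(overheating coolant loop | warning light, low oil pressure) = 0.273780 / 0.730560 ≈ 0.3748
Conditioning on low oil pressure lowers the posterior on overheating coolant loop: the classic explaining-away effect in a common-effect structure.

P(overheating coolant loop | warning light) ≈ 0.4365; P(overheating coolant loop | warning light, low oil pressure) ≈ 0.3748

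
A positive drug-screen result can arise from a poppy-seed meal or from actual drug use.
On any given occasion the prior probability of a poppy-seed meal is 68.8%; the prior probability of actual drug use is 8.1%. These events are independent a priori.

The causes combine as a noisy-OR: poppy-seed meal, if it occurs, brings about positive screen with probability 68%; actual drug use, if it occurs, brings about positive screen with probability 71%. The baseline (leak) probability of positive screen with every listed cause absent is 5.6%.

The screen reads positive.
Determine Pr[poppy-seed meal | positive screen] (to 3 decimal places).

Pr[poppy-seed meal | positive screen] ≈ 0.935

Under noisy-OR, P(positive screen | causes) = 1 − (1−0.056)·∏(1−qᵢ) over the active causes.
Sum P(positive screen|·) weighted by the priors over the 4 (poppy-seed meal, actual drug use) configurations:
  P(positive screen) = 0.056*0.312*0.919 + 0.72624*0.312*0.081 + 0.69792*0.688*0.919 + 0.912397*0.688*0.081
        = 0.016057 + 0.018354 + 0.441275 + 0.050846 = 0.526532
Configurations with poppy-seed meal contribute 0.492121, so
  P(poppy-seed meal | positive screen) = 0.492121 / 0.526532 ≈ 0.935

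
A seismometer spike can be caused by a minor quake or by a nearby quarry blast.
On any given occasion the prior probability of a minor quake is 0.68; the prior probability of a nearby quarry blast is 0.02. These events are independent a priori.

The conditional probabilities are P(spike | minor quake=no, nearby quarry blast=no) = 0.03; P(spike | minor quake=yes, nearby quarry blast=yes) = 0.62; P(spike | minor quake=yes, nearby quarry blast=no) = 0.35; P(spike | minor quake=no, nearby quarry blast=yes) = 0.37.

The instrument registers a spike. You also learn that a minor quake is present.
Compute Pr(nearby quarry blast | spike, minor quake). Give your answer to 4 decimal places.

Weight on nearby quarry blast=true, given the evidence: 0.62*0.02 = 0.012400
Normalizer over all consistent configurations: 0.35*0.98 + 0.62*0.02 = 0.355400
P(nearby quarry blast | spike, minor quake) = 0.012400/0.355400 ≈ 0.0349

Pr(nearby quarry blast | spike, minor quake) ≈ 0.0349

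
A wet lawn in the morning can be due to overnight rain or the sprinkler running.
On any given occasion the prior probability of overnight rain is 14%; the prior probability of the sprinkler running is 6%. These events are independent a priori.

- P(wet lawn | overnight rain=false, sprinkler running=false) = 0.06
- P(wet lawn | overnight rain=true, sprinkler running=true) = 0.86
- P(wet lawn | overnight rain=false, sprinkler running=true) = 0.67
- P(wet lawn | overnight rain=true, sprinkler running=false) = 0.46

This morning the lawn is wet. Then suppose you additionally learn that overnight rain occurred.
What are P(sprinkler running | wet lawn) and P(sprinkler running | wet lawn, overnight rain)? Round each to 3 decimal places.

P(sprinkler running | wet lawn) ≈ 0.277; P(sprinkler running | wet lawn, overnight rain) ≈ 0.107

Enumerate the 4 (overnight rain, sprinkler running) configurations and weight by the priors:
  P(wet lawn) = 0.06·0.86·0.94 + 0.67·0.86·0.06 + 0.46·0.14·0.94 + 0.86·0.14·0.06
        = 0.048504 + 0.034572 + 0.060536 + 0.007224 = 0.150836
Keeping only the sprinkler running-present terms gives 0.041796, so
  P(sprinkler running | wet lawn) = 0.041796 / 0.150836 ≈ 0.277

With the extra evidence:
By total probability over both values of sprinkler running:
  P(wet lawn | overnight rain) = 0.46×0.94 + 0.86×0.06
        = 0.432400 + 0.051600 = 0.484000
The terms with sprinkler running present sum to 0.051600, so
  P(sprinkler running | wet lawn, overnight rain) = 0.051600 / 0.484000 ≈ 0.107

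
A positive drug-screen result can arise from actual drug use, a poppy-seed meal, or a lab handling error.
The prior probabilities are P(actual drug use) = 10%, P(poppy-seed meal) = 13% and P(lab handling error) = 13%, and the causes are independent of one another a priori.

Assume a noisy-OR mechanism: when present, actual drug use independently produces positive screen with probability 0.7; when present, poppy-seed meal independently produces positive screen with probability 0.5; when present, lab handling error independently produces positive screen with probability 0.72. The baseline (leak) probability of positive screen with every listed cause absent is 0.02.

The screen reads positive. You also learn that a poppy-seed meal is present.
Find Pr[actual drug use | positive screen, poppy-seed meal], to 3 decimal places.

Under noisy-OR, P(positive screen | causes) = 1 − (1−0.02)·∏(1−qᵢ) over the active causes.
By total probability over the 4 (actual drug use, lab handling error) configurations:
  P(positive screen | poppy-seed meal) = 0.51·0.9·0.87 + 0.8628·0.9·0.13 + 0.853·0.1·0.87 + 0.95884·0.1·0.13
        = 0.399330 + 0.100948 + 0.074211 + 0.012465 = 0.586954
The terms with actual drug use present sum to 0.086676, so
  P(actual drug use | positive screen, poppy-seed meal) = 0.086676 / 0.586954 ≈ 0.148

Pr[actual drug use | positive screen, poppy-seed meal] ≈ 0.148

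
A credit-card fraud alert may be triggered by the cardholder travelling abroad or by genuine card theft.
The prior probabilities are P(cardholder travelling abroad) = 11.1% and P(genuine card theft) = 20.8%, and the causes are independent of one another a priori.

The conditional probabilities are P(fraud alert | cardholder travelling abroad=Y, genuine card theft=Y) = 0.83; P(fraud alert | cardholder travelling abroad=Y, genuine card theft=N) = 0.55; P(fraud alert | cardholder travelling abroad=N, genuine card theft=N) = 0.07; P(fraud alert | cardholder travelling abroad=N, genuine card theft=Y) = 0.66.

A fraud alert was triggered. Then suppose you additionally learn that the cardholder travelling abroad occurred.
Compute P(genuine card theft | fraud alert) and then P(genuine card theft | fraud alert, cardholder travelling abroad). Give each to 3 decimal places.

P(fraud alert) = 0.07·0.889·0.792 + 0.66·0.889·0.208 + 0.55·0.111·0.792 + 0.83·0.111·0.208 = 0.049286 + 0.122042 + 0.048352 + 0.019163 = 0.238843
Restricting to configurations with genuine card theft present: 0.122042 + 0.019163 = 0.141205.
Hence the posterior is 0.141205/0.238843 ≈ 0.591.

Now condition on the additional information:
Numerator (weight on configurations with genuine card theft): 0.83·0.208 = 0.172640
Denominator P(fraud alert | cardholder travelling abroad): 0.55·0.792 + 0.83·0.208 = 0.608240
Posterior = 0.172640 / 0.608240 ≈ 0.284

P(genuine card theft | fraud alert) ≈ 0.591; P(genuine card theft | fraud alert, cardholder travelling abroad) ≈ 0.284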